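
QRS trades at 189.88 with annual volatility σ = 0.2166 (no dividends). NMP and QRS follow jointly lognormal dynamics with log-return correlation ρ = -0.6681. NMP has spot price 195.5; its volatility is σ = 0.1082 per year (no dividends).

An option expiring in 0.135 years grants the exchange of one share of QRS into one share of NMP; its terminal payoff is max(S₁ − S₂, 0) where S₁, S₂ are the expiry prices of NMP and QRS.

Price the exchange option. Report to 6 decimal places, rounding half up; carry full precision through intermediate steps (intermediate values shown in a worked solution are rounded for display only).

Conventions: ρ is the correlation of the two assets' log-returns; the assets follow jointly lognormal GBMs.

σ_eff = √(σ₁² + σ₂² − 2ρσ₁σ₂) = √(0.1082² + 0.2166² − 2·-0.6681·0.1082·0.2166) = 0.299897
d₁ = (ln(S₁/S₂) + (q₂ − q₁ + σ_eff²/2)T) / (σ_eff√T) = (ln(195.5/189.88) + (0.0 − 0.0 + 0.044969)·0.135) / 0.110189 = 0.319804
d₂ = d₁ − σ_eff√T = 0.319804 − 0.110189 = 0.209615
N(d₁) = 0.625441,  N(d₂) = 0.583016
V = S₁·e^{−q₁T}·N(d₁) − S₂·e^{−q₂T}·N(d₂) = 122.273807 − 110.703036 = 11.570771
Key observation: no risk-free rate is needed — with the second asset as numeraire the exchange option is a call on the ratio S₁/S₂, and r cancels out of the value.

exchange price = 11.570771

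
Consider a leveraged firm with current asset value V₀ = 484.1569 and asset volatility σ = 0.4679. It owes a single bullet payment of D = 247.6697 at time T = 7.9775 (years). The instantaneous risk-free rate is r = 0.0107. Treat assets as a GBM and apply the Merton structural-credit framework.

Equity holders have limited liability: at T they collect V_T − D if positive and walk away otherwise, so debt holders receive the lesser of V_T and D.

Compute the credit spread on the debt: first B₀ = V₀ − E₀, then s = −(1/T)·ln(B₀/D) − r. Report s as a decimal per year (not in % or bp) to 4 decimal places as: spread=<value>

With assets at 484.1569 and a single debt payment of 247.6697 at 7.9775 years:
d₁ = [ln(V₀/D) + (r + σ²/2)T] / (σ√T)
   = [ln(484.1569/247.6697) + (0.0107 + 0.5·0.4679²)·7.9775] / (0.4679·√7.9775)
   = [0.670313 + 0.958618] / 1.321559 = 1.232583
d₂ = d₁ − σ√T = 1.232583 − 1.321559 = -0.088976
N(d₁) = 0.891134,  N(d₂) = 0.464551,  e^(−rT) = 0.918182
E₀ = V₀·N(d₁) − D·e^(−rT)·N(d₂)
   = 484.1569·0.891134 − 247.6697·0.918182·0.464551 = 325.807249
B₀ = V₀ − E₀ = 484.1569 − 325.807249 = 158.349651
spread = −(1/T)·ln(B₀/D) − r = −(1/7.9775)·ln(158.349651/247.6697) − 0.0107 = 0.04536900

spread=0.0454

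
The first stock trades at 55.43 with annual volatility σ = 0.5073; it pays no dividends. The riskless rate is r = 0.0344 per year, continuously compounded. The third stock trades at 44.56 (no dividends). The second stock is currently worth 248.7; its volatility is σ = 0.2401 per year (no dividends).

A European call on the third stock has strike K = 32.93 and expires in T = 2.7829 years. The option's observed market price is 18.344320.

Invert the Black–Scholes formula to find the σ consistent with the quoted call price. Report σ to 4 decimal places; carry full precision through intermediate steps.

sigma = 0.3842

At σ = 0.3842 the Black–Scholes value reproduces the quote:
σ√T = 0.3842·√2.7829 = 0.640923
d₁ = (ln(S/K) + (r+σ²/2)T) / (σ√T) = (ln(44.56/32.93) + (0.0344+0.3842²/2)·2.7829) / 0.640923 = (0.302452 + 0.301123) / 0.640923 = 0.941728
d₂ = d₁ − σ√T = 0.941728 − 0.640923 = 0.300805
e^{−rT} = 0.908708
N(d₁) = 0.826834,  N(d₂) = 0.618218
V = S·N(d₁) − K·e^{−rT}·N(d₂) = 36.843727 − 18.499408 = 18.344320 (matching the quote); vega is positive throughout, so no other σ reproduces this price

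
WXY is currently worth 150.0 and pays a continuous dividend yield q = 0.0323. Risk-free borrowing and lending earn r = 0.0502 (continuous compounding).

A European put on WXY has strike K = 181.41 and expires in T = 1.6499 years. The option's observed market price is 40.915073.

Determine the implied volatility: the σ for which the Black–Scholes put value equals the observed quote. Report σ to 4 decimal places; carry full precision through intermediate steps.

At σ = 0.3407 the Black–Scholes value reproduces the quote:
σ√T = 0.3407·√1.6499 = 0.437624
d₁ = (ln(S/K) + (r−q+σ²/2)T) / (σ√T) = (ln(150.0/181.41) + (0.0502−0.0323+0.3407²/2)·1.6499) / 0.437624 = (-0.190124 + 0.125291) / 0.437624 = -0.148150
d₂ = d₁ − σ√T = -0.148150 − 0.437624 = -0.585774
e^{−rT} = 0.920512
e^{−qT} = 0.948103
N(−d₁) = 0.558888,  N(−d₂) = 0.720986
V = K·e^{−rT}·N(−d₂) − S·e^{−qT}·N(−d₁) = 120.397568 − 79.482495 = 40.915073 (equal to the quote); since ∂V/∂σ > 0 for all σ, the implied volatility is unique

sigma = 0.3407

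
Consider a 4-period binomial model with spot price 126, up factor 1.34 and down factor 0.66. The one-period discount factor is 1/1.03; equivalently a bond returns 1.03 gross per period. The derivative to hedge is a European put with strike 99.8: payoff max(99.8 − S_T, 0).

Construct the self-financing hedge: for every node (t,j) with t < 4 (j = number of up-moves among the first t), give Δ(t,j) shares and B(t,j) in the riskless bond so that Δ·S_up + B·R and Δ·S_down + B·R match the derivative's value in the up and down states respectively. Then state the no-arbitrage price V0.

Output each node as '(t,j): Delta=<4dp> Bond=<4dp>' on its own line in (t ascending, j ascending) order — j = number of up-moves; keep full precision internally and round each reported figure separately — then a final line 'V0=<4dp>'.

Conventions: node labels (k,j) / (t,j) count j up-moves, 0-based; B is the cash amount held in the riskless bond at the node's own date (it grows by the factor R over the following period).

(0,0): Delta=-0.2115 Bond=39.3671
(1,0): Delta=-0.5051 Bond=64.9573
(1,1): Delta=-0.0904 Bond=20.0973
(2,0): Delta=-1.0000 Bond=94.0711
(2,1): Delta=-0.3008 Bond=44.1461
(2,2): Delta=-0.0036 Bond=1.0563
(3,0): Delta=-1.0000 Bond=96.8932
(3,1): Delta=-1.0000 Bond=96.8932
(3,2): Delta=-0.0123 Bond=2.3865
(3,3): Delta=0.0000 Bond=0.0000
V0=12.7131

Arbitrage-free pricing uses the up-move probability p* = (R−d)/(u−d) = 0.5441, discounting each step at R = 1.03.
Expiry values: V(4,0)=75.8918, V(4,1)=51.2592, V(4,2)=1.2474, V(4,3)=0.0000, V(4,4)=0.0000
Node (3,0) S=36.2245: V=(p*·51.2592+(1−p*)·75.8918)/1.03=60.6687; Δ=(51.2592−75.8918)/(48.5408−23.9082)=-1.0000; B=V−Δ·S=96.8932
Node (3,1) S=73.5467: V=(p*·1.2474+(1−p*)·51.2592)/1.03=23.3465; Δ=(1.2474−51.2592)/(98.5526−48.5408)=-1.0000; B=V−Δ·S=96.8932
Node (3,2) S=149.3221: V=(p*·0.0000+(1−p*)·1.2474)/1.03=0.5521; Δ=(0.0000−1.2474)/(200.0916−98.5526)=-0.0123; B=V−Δ·S=2.3865
Node (3,3) S=303.1691: V=(p*·0.0000+(1−p*)·0.0000)/1.03=0.0000; Δ=(0.0000−0.0000)/(406.2466−200.0916)=0.0000; B=V−Δ·S=0.0000
Node (2,0) S=54.8856: V=(p*·23.3465+(1−p*)·60.6687)/1.03=39.1855; Δ=(23.3465−60.6687)/(73.5467−36.2245)=-1.0000; B=V−Δ·S=94.0711
Node (2,1) S=111.4344: V=(p*·0.5521+(1−p*)·23.3465)/1.03=10.6249; Δ=(0.5521−23.3465)/(149.3221−73.5467)=-0.3008; B=V−Δ·S=44.1461
Node (2,2) S=226.2456: V=(p*·0.0000+(1−p*)·0.5521)/1.03=0.2444; Δ=(0.0000−0.5521)/(303.1691−149.3221)=-0.0036; B=V−Δ·S=1.0563
Node (1,0) S=83.1600: V=(p*·10.6249+(1−p*)·39.1855)/1.03=22.9565; Δ=(10.6249−39.1855)/(111.4344−54.8856)=-0.5051; B=V−Δ·S=64.9573
Node (1,1) S=168.8400: V=(p*·0.2444+(1−p*)·10.6249)/1.03=4.8317; Δ=(0.2444−10.6249)/(226.2456−111.4344)=-0.0904; B=V−Δ·S=20.0973
Node (0,0) S=126.0000: V=(p*·4.8317+(1−p*)·22.9565)/1.03=12.7131; Δ=(4.8317−22.9565)/(168.8400−83.1600)=-0.2115; B=V−Δ·S=39.3671
Check: Δ(0,0)·S0 + B(0,0) = 12.7131 = V0.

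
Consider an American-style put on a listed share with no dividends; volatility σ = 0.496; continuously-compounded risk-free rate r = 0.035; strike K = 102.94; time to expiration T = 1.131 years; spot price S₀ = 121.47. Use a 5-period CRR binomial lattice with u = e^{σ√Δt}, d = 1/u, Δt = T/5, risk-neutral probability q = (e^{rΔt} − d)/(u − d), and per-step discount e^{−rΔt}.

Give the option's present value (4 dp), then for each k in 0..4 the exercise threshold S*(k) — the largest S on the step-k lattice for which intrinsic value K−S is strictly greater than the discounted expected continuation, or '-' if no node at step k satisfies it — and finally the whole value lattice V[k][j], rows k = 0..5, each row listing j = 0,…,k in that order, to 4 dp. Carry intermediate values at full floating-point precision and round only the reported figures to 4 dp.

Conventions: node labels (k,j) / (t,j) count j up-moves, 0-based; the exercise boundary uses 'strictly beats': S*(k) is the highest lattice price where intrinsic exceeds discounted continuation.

params: Δt=0.22620 u=1.26605 d=0.78986 q=0.45799 e^(-rΔt)=0.99211
t_5 payoffs: 65.5962 43.0825 6.9957 0.0000 0.0000 0.0000
t_4: node(4,0) S=47.2790 payoff=55.6610 vs cont=54.8492 → 55.6610 [stop]  node(4,1) S=75.7825 payoff=27.1575 vs cont=26.3458 → 27.1575 [stop]  node(4,2) S=121.4700 payoff=0.0000 vs cont=3.7619 → 3.7619 [wait]  node(4,3) S=194.7014 payoff=0.0000 vs cont=0.0000 → 0.0000 [wait]  node(4,4) S=312.0824 payoff=0.0000 vs cont=0.0000 → 0.0000 [wait]  ⇒ S*(4)=75.7825
t_3: node(3,0) S=59.8575 payoff=43.0825 vs cont=42.2707 → 43.0825 [stop]  node(3,1) S=95.9443 payoff=6.9957 vs cont=16.3129 → 16.3129 [wait]  node(3,2) S=153.7868 payoff=0.0000 vs cont=2.0229 → 2.0229 [wait]  node(3,3) S=246.5013 payoff=0.0000 vs cont=0.0000 → 0.0000 [wait]  ⇒ S*(3)=59.8575
t_2: node(2,0) S=75.7825 payoff=27.1575 vs cont=30.5793 → 30.5793 [wait]  node(2,1) S=121.4700 payoff=0.0000 vs cont=9.6912 → 9.6912 [wait]  node(2,2) S=194.7014 payoff=0.0000 vs cont=1.0878 → 1.0878 [wait]  ⇒ S*(2)=-
t_1: node(1,0) S=95.9443 payoff=6.9957 vs cont=20.8471 → 20.8471 [wait]  node(1,1) S=153.7868 payoff=0.0000 vs cont=5.7056 → 5.7056 [wait]  ⇒ S*(1)=-
t_0: node(0,0) S=121.4700 payoff=0.0000 vs cont=13.8027 → 13.8027 [wait]  ⇒ S*(0)=-

price = 13.8027
boundary = - - - 59.8575 75.7825
tree:
13.8027
20.8471 5.7056
30.5793 9.6912 1.0878
43.0825 16.3129 2.0229 0.0000
55.6610 27.1575 3.7619 0.0000 0.0000
65.5962 43.0825 6.9957 0.0000 0.0000 0.0000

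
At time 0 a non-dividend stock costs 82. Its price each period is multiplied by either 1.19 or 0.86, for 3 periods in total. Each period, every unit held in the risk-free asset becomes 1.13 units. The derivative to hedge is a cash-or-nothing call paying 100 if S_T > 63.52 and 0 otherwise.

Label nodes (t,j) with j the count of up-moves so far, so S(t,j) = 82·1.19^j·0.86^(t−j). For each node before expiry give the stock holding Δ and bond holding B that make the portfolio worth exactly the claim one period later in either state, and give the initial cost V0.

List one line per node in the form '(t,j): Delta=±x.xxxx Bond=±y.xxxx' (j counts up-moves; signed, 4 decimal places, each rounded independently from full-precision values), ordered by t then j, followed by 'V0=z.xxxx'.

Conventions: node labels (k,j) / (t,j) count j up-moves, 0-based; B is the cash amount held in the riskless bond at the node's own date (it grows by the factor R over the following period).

(0,0): Delta=0.0957 Bond=61.0433
(1,0): Delta=0.6914 Bond=26.9679
(1,1): Delta=0.0000 Bond=78.3147
(2,0): Delta=4.9966 Bond=-230.6248
(2,1): Delta=0.0000 Bond=88.4956
(2,2): Delta=0.0000 Bond=88.4956
V0=68.8885

Arbitrage-free pricing uses the up-move probability p* = (R−d)/(u−d) = 0.8182, discounting each step at R = 1.13.
Expiry values: V(3,0)=0.0000, V(3,1)=100.0000, V(3,2)=100.0000, V(3,3)=100.0000
Node (2,0) S=60.6472: V=(p*·100.0000+(1−p*)·0.0000)/1.13=72.4055; Δ=(100.0000−0.0000)/(72.1702−52.1566)=4.9966; B=V−Δ·S=-230.6248
Node (2,1) S=83.9188: V=(p*·100.0000+(1−p*)·100.0000)/1.13=88.4956; Δ=(100.0000−100.0000)/(99.8634−72.1702)=0.0000; B=V−Δ·S=88.4956
Node (2,2) S=116.1202: V=(p*·100.0000+(1−p*)·100.0000)/1.13=88.4956; Δ=(100.0000−100.0000)/(138.1830−99.8634)=0.0000; B=V−Δ·S=88.4956
Node (1,0) S=70.5200: V=(p*·88.4956+(1−p*)·72.4055)/1.13=75.7258; Δ=(88.4956−72.4055)/(83.9188−60.6472)=0.6914; B=V−Δ·S=26.9679
Node (1,1) S=97.5800: V=(p*·88.4956+(1−p*)·88.4956)/1.13=78.3147; Δ=(88.4956−88.4956)/(116.1202−83.9188)=0.0000; B=V−Δ·S=78.3147
Node (0,0) S=82.0000: V=(p*·78.3147+(1−p*)·75.7258)/1.13=68.8885; Δ=(78.3147−75.7258)/(97.5800−70.5200)=0.0957; B=V−Δ·S=61.0433
As a check, the time-0 holding Δ(0,0)·S0 + B(0,0) comes to 68.8885 — exactly V0.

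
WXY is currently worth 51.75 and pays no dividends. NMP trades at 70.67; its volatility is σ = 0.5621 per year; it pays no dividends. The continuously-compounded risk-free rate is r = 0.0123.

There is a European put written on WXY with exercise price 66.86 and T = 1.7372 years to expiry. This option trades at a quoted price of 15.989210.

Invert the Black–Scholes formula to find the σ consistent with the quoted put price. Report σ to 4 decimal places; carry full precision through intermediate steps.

sigma = 0.2340

At σ = 0.2340 the Black–Scholes value reproduces the quote:
σ√T = 0.234·√1.7372 = 0.308419
d₁ = (ln(S/K) + (r+σ²/2)T) / (σ√T) = (ln(51.75/66.86) + (0.0123+0.234²/2)·1.7372) / 0.308419 = (-0.256176 + 0.068929) / 0.308419 = -0.607122
d₂ = d₁ − σ√T = -0.607122 − 0.308419 = -0.915541
e^{−rT} = 0.978859
N(−d₁) = 0.728115,  N(−d₂) = 0.820046
V = K·e^{−rT}·N(−d₂) − S·N(−d₁) = 53.669164 − 37.679954 = 15.989210 (the quoted price), and the Black–Scholes price is strictly increasing in σ, so σ is unique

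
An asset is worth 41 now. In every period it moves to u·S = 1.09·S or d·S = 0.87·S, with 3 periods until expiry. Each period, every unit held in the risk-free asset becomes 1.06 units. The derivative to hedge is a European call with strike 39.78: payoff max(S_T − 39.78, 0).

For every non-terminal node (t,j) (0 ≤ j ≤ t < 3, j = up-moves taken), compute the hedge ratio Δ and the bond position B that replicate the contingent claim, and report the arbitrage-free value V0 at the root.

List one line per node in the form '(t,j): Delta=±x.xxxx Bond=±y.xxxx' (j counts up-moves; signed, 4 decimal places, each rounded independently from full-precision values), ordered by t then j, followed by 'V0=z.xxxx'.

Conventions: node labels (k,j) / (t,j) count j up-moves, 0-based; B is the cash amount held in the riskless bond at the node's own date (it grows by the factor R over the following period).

Since d<R<u, set p* = (R−d)/(u−d) = 0.8636; price each node as the discounted p*-expectation of its children.
Expiry values: V(3,0)=0.0000, V(3,1)=0.0000, V(3,2)=2.5995, V(3,3)=13.3162
Node (2,0) S=31.0329: V=(p*·0.0000+(1−p*)·0.0000)/1.06=0.0000; Δ=(0.0000−0.0000)/(33.8259−26.9986)=0.0000; B=V−Δ·S=0.0000
Node (2,1) S=38.8803: V=(p*·2.5995+(1−p*)·0.0000)/1.06=2.1180; Δ=(2.5995−0.0000)/(42.3795−33.8259)=0.3039; B=V−Δ·S=-9.6981
Node (2,2) S=48.7121: V=(p*·13.3162+(1−p*)·2.5995)/1.06=11.1838; Δ=(13.3162−2.5995)/(53.0962−42.3795)=1.0000; B=V−Δ·S=-37.5283
Node (1,0) S=35.6700: V=(p*·2.1180+(1−p*)·0.0000)/1.06=1.7256; Δ=(2.1180−0.0000)/(38.8803−31.0329)=0.2699; B=V−Δ·S=-7.9015
Node (1,1) S=44.6900: V=(p*·11.1838+(1−p*)·2.1180)/1.06=9.3845; Δ=(11.1838−2.1180)/(48.7121−38.8803)=0.9221; B=V−Δ·S=-31.8238
Node (0,0) S=41.0000: V=(p*·9.3845+(1−p*)·1.7256)/1.06=7.8680; Δ=(9.3845−1.7256)/(44.6900−35.6700)=0.8491; B=V−Δ·S=-26.9450
As a check, the time-0 holding Δ(0,0)·S0 + B(0,0) comes to 7.8680 — exactly V0.

(0,0): Delta=0.8491 Bond=-26.9450
(1,0): Delta=0.2699 Bond=-7.9015
(1,1): Delta=0.9221 Bond=-31.8238
(2,0): Delta=0.0000 Bond=0.0000
(2,1): Delta=0.3039 Bond=-9.6981
(2,2): Delta=1.0000 Bond=-37.5283
V0=7.8680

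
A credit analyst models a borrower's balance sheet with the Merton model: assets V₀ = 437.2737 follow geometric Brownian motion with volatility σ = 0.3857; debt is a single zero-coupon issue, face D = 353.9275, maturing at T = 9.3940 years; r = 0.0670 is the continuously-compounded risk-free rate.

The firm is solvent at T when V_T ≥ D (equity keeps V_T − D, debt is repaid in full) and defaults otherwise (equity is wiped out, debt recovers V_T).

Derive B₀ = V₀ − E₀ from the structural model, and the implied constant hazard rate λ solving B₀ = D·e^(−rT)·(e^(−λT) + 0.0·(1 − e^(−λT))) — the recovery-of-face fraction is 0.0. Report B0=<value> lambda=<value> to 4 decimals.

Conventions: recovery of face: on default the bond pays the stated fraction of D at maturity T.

B0=145.4810 lambda=0.0276

With assets at 437.2737 and a single debt payment of 353.9275 at 9.3940 years:
d₁ = [ln(V₀/D) + (r + σ²/2)T] / (σ√T)
   = [ln(437.2737/353.9275) + (0.0670 + 0.5·0.3857²)·9.3940] / (0.3857·√9.3940)
   = [0.211467 + 1.328145] / 1.182156 = 1.302376
d₂ = d₁ − σ√T = 1.302376 − 1.182156 = 0.120220
N(d₁) = 0.903606,  N(d₂) = 0.547845,  e^(−rT) = 0.532913
E₀ = V₀·N(d₁) − D·e^(−rT)·N(d₂)
   = 437.2737·0.903606 − 353.9275·0.532913·0.547845 = 291.792726
B₀ = V₀ − E₀ = 437.2737 − 291.792726 = 145.480974
e^(−λT) = (B₀·e^(rT)/D − 0)/(1 − 0) = (145.4810·1.876481/353.9275 − 0)/1 = 0.77132258
λ = −ln(0.77132258)/9.3940 = 0.027640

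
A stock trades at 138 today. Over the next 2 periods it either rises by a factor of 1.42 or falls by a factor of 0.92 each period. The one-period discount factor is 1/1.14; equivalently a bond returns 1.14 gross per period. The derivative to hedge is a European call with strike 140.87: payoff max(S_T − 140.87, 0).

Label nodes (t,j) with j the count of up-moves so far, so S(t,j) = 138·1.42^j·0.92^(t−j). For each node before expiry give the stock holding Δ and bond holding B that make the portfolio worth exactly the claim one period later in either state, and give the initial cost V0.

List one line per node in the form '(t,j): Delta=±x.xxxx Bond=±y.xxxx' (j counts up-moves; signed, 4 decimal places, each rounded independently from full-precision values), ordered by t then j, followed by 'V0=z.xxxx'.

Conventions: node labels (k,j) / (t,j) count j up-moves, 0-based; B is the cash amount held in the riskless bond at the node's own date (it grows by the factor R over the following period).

(0,0): Delta=0.8287 Bond=-78.9429
(1,0): Delta=0.6209 Bond=-63.6143
(1,1): Delta=1.0000 Bond=-123.5702
V0=35.4125

Since d<R<u, set p* = (R−d)/(u−d) = 0.4400; price each node as the discounted p*-expectation of its children.
Payoffs at expiry: V(2,0)=0.0000, V(2,1)=39.4132, V(2,2)=137.3932
Node (1,0) S=126.9600: V=(p*·39.4132+(1−p*)·0.0000)/1.14=15.2121; Δ=(39.4132−0.0000)/(180.2832−116.8032)=0.6209; B=V−Δ·S=-63.6143
Node (1,1) S=195.9600: V=(p*·137.3932+(1−p*)·39.4132)/1.14=72.3898; Δ=(137.3932−39.4132)/(278.2632−180.2832)=1.0000; B=V−Δ·S=-123.5702
Node (0,0) S=138.0000: V=(p*·72.3898+(1−p*)·15.2121)/1.14=35.4125; Δ=(72.3898−15.2121)/(195.9600−126.9600)=0.8287; B=V−Δ·S=-78.9429
Verification: the root portfolio costs Δ(0,0)·S0 + B(0,0) = 35.4125, matching V0.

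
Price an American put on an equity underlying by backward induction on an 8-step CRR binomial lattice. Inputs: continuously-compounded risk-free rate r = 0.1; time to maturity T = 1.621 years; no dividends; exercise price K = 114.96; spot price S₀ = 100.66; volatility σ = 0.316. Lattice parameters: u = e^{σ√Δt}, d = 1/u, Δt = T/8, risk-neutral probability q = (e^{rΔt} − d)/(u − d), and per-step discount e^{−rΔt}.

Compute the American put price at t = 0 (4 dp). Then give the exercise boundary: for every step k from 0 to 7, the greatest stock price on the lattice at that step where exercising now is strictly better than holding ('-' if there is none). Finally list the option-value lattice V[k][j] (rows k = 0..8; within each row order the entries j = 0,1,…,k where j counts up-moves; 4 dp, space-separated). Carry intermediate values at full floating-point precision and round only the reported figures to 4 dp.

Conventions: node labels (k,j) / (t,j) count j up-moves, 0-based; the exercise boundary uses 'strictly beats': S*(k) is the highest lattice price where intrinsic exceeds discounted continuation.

Δt=0.20262  u=1.15286  d=0.86741  q=0.53621  discount=0.97994
step 8 (expiry): payoffs max(K−S,0) = 82.7010 72.0852 57.9759 39.2235 14.3000 0.0000 0.0000 0.0000 0.0000
step 7: (k=7,j=0): S=37.1901, K−S=77.7699, hold=75.4640 ⇒ V=77.7699 exercise | (k=7,j=1): S=49.4286, K−S=65.5314, hold=63.2255 ⇒ V=65.5314 exercise | (k=7,j=2): S=65.6946, K−S=49.2654, hold=46.9595 ⇒ V=49.2654 exercise | (k=7,j=3): S=87.3135, K−S=27.6465, hold=25.3406 ⇒ V=27.6465 exercise | (k=7,j=4): S=116.0467, K−S=0.0000, hold=6.4992 ⇒ V=6.4992 continue | (k=7,j=5): S=154.2354, K−S=0.0000, hold=0.0000 ⇒ V=0.0000 continue | (k=7,j=6): S=204.9914, K−S=0.0000, hold=0.0000 ⇒ V=0.0000 continue | (k=7,j=7): S=272.4502, K−S=0.0000, hold=0.0000 ⇒ V=0.0000 continue  boundary S*=87.3135
step 6: (k=6,j=0): S=42.8748, K−S=72.0852, hold=69.7792 ⇒ V=72.0852 exercise | (k=6,j=1): S=56.9841, K−S=57.9759, hold=55.6699 ⇒ V=57.9759 exercise | (k=6,j=2): S=75.7365, K−S=39.2235, hold=36.9175 ⇒ V=39.2235 exercise | (k=6,j=3): S=100.6600, K−S=14.3000, hold=15.9801 ⇒ V=15.9801 continue | (k=6,j=4): S=133.7853, K−S=0.0000, hold=2.9538 ⇒ V=2.9538 continue | (k=6,j=5): S=177.8115, K−S=0.0000, hold=0.0000 ⇒ V=0.0000 continue | (k=6,j=6): S=236.3259, K−S=0.0000, hold=0.0000 ⇒ V=0.0000 continue  boundary S*=75.7365
step 5: (k=5,j=0): S=49.4286, K−S=65.5314, hold=63.2255 ⇒ V=65.5314 exercise | (k=5,j=1): S=65.6946, K−S=49.2654, hold=46.9595 ⇒ V=49.2654 exercise | (k=5,j=2): S=87.3135, K−S=27.6465, hold=26.2234 ⇒ V=27.6465 exercise | (k=5,j=3): S=116.0467, K−S=0.0000, hold=8.8149 ⇒ V=8.8149 continue | (k=5,j=4): S=154.2354, K−S=0.0000, hold=1.3425 ⇒ V=1.3425 continue | (k=5,j=5): S=204.9914, K−S=0.0000, hold=0.0000 ⇒ V=0.0000 continue  boundary S*=87.3135
step 4: (k=4,j=0): S=56.9841, K−S=57.9759, hold=55.6699 ⇒ V=57.9759 exercise | (k=4,j=1): S=75.7365, K−S=39.2235, hold=36.9175 ⇒ V=39.2235 exercise | (k=4,j=2): S=100.6600, K−S=14.3000, hold=17.1968 ⇒ V=17.1968 continue | (k=4,j=3): S=133.7853, K−S=0.0000, hold=4.7117 ⇒ V=4.7117 continue | (k=4,j=4): S=177.8115, K−S=0.0000, hold=0.6101 ⇒ V=0.6101 continue  boundary S*=75.7365
step 3: (k=3,j=0): S=65.6946, K−S=49.2654, hold=46.9595 ⇒ V=49.2654 exercise | (k=3,j=1): S=87.3135, K−S=27.6465, hold=26.8628 ⇒ V=27.6465 exercise | (k=3,j=2): S=116.0467, K−S=0.0000, hold=10.2915 ⇒ V=10.2915 continue | (k=3,j=3): S=154.2354, K−S=0.0000, hold=2.4620 ⇒ V=2.4620 continue  boundary S*=87.3135
step 2: (k=2,j=0): S=75.7365, K−S=39.2235, hold=36.9175 ⇒ V=39.2235 exercise | (k=2,j=1): S=100.6600, K−S=14.3000, hold=17.9728 ⇒ V=17.9728 continue | (k=2,j=2): S=133.7853, K−S=0.0000, hold=5.9711 ⇒ V=5.9711 continue  boundary S*=75.7365
step 1: (k=1,j=0): S=87.3135, K−S=27.6465, hold=27.2705 ⇒ V=27.6465 exercise | (k=1,j=1): S=116.0467, K−S=0.0000, hold=11.3059 ⇒ V=11.3059 continue  boundary S*=87.3135
step 0: (k=0,j=0): S=100.6600, K−S=14.3000, hold=18.5058 ⇒ V=18.5058 continue  boundary S*=-

price = 18.5058
boundary = - 87.3135 75.7365 87.3135 75.7365 87.3135 75.7365 87.3135
tree:
18.5058
27.6465 11.3059
39.2235 17.9728 5.9711
49.2654 27.6465 10.2915 2.4620
57.9759 39.2235 17.1968 4.7117 0.6101
65.5314 49.2654 27.6465 8.8149 1.3425 0.0000
72.0852 57.9759 39.2235 15.9801 2.9538 0.0000 0.0000
77.7699 65.5314 49.2654 27.6465 6.4992 0.0000 0.0000 0.0000
82.7010 72.0852 57.9759 39.2235 14.3000 0.0000 0.0000 0.0000 0.0000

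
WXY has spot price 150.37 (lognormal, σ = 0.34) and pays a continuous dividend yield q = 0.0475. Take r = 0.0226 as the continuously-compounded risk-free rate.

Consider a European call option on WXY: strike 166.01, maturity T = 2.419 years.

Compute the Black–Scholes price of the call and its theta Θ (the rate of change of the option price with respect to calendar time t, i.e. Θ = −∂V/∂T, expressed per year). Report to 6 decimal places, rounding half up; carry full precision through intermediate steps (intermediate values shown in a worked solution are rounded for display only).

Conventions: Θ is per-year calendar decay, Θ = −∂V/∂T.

σ√T = 0.34·√2.419 = 0.528807
d₁ = (ln(S/K) + (r−q+σ²/2)T) / (σ√T) = (ln(150.37/166.01) + (0.0226−0.0475+0.34²/2)·2.419) / 0.528807 = (-0.098949 + 0.079585) / 0.528807 = -0.036618
d₂ = d₁ − σ√T = -0.036618 − 0.528807 = -0.565425
e^{−rT} = 0.946798
e^{−qT} = 0.891453
N(d₁) = 0.485395,  N(d₂) = 0.285892
Call price V = S·e^{−qT}·N(d₁) − K·e^{−rT}·N(d₂) = 65.066086 − 44.935982 = 20.130104
φ(d₁) = (1/√(2π))·e^{−d₁²/2} = 0.398675
Θ = −S·e^{−qT}·φ(d₁)·σ/(2√T) + q·S·e^{−qT}·N(d₁) − r·K·e^{−rT}·N(d₂) = −5.841301 + 3.090639 − 1.015553 = -3.766215

price = 20.130104
Θ = -3.766215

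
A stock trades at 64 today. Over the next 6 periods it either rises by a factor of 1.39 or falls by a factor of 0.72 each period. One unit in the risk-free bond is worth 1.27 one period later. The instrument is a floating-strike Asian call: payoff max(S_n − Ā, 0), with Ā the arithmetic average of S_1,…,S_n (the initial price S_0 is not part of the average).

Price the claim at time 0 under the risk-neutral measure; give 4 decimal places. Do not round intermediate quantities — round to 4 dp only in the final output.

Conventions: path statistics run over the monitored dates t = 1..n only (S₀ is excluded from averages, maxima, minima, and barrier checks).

Under the martingale measure an up-move has probability p* = 0.8209; value the claim as the probability-weighted average of per-path payoffs, discounted 6 periods at R = 1.27.
Enumerate all 2^6 = 64 price paths (U = up ×1.39, D = down ×0.72); each path with k up-moves has probability p*^k·(1−p*)^(6−k).
DDDDDD: Ā=23.6074, payoff=0.0000, prob=0.000033
UDDDDD: Ā=45.5754, payoff=0.0000, prob=0.000151
DUDDDD: Ā=38.4287, payoff=0.0000, prob=0.000151
UUDDDD: Ā=74.1887, payoff=0.0000, prob=0.000693
DDUDDD: Ā=33.2831, payoff=0.0000, prob=0.000151
UDUDDD: Ā=64.2549, payoff=0.0000, prob=0.000693
DUUDDD: Ā=57.1082, payoff=0.0000, prob=0.000693
UUUDDD: Ā=110.2506, payoff=0.0000, prob=0.003178
DDDUDD: Ā=29.5783, payoff=0.0000, prob=0.000151
UDDUDD: Ā=57.1025, payoff=0.0000, prob=0.000693
DUDUDD: Ā=49.9558, payoff=0.0000, prob=0.000693
UUDUDD: Ā=96.4425, payoff=0.0000, prob=0.003178
DDUUDD: Ā=44.8102, payoff=0.0000, prob=0.000693
UDUUDD: Ā=86.5086, payoff=0.0000, prob=0.003178
DUUUDD: Ā=79.3620, payoff=0.0000, prob=0.003178
UUUUDD: Ā=153.2127, payoff=0.0000, prob=0.014567
DDDDUD: Ā=26.9108, payoff=0.0000, prob=0.000151
UDDDUD: Ā=51.9528, payoff=0.0000, prob=0.000693
DUDDUD: Ā=44.8061, payoff=0.0000, prob=0.000693
UUDDUD: Ā=86.5007, payoff=0.0000, prob=0.003178
DDUDUD: Ā=39.6605, payoff=0.0000, prob=0.000693
UDUDUD: Ā=76.5668, payoff=0.0000, prob=0.003178
DUUDUD: Ā=69.4202, payoff=0.0000, prob=0.003178
UUUDUD: Ā=134.0195, payoff=0.0000, prob=0.014567
DDDUUD: Ā=35.9557, payoff=0.0000, prob=0.000693
UDDUUD: Ā=69.4144, payoff=0.0000, prob=0.003178
DUDUUD: Ā=62.2678, payoff=1.8860, prob=0.003178
UUDUUD: Ā=120.2114, payoff=3.6409, prob=0.014567
DDUUUD: Ā=57.1222, payoff=7.0316, prob=0.003178
UDUUUD: Ā=110.2775, payoff=13.5748, prob=0.014567
DUUUUD: Ā=103.1309, payoff=20.7215, prob=0.014567
UUUUUD: Ā=199.0998, payoff=40.0039, prob=0.066765
DDDDDU: Ā=24.9902, payoff=0.0000, prob=0.000151
UDDDDU: Ā=48.2450, payoff=0.0000, prob=0.000693
DUDDDU: Ā=41.0983, payoff=0.0000, prob=0.000693
UUDDDU: Ā=79.3426, payoff=0.0000, prob=0.003178
DDUDDU: Ā=35.9527, payoff=0.0000, prob=0.000693
UDUDDU: Ā=69.4087, payoff=0.0000, prob=0.003178
DUUDDU: Ā=62.2620, payoff=1.8917, prob=0.003178
UUUDDU: Ā=120.2003, payoff=3.6520, prob=0.014567
DDDUDU: Ā=32.2479, payoff=0.9828, prob=0.000693
UDDUDU: Ā=62.2563, payoff=1.8974, prob=0.003178
DUDUDU: Ā=55.1097, payoff=9.0441, prob=0.003178
UUDUDU: Ā=106.3923, payoff=17.4601, prob=0.014567
DDUUDU: Ā=49.9641, payoff=14.1897, prob=0.003178
UDUUDU: Ā=96.4584, payoff=27.3939, prob=0.014567
DUUUDU: Ā=89.3117, payoff=34.5406, prob=0.014567
UUUUDU: Ā=172.4213, payoff=66.6825, prob=0.066765
DDDDUU: Ā=29.5804, payoff=3.6503, prob=0.000693
UDDDUU: Ā=57.1066, payoff=7.0471, prob=0.003178
DUDDUU: Ā=49.9599, payoff=14.1938, prob=0.003178
UUDDUU: Ā=96.4505, payoff=27.4019, prob=0.014567
DDUDUU: Ā=44.8143, payoff=19.3394, prob=0.003178
UDUDUU: Ā=86.5166, payoff=37.3357, prob=0.014567
DUUDUU: Ā=79.3699, payoff=44.4824, prob=0.014567
UUUDUU: Ā=153.2280, payoff=85.8758, prob=0.066765
DDDUUU: Ā=41.1095, payoff=23.0442, prob=0.003178
UDDUUU: Ā=79.3642, payoff=44.4881, prob=0.014567
DUDUUU: Ā=72.2175, payoff=51.6348, prob=0.014567
UUDUUU: Ā=139.4200, payoff=99.6838, prob=0.066765
DDUUUU: Ā=67.0719, payoff=56.7804, prob=0.014567
UDUUUU: Ā=129.4861, payoff=109.6177, prob=0.066765
DUUUUU: Ā=122.3394, payoff=116.7644, prob=0.066765
UUUUUU: Ā=236.1831, payoff=225.4201, prob=0.306004
Price = Σ prob·payoff / R^6 = 109.505750 / 4.195873 = 26.0984

price = 26.0984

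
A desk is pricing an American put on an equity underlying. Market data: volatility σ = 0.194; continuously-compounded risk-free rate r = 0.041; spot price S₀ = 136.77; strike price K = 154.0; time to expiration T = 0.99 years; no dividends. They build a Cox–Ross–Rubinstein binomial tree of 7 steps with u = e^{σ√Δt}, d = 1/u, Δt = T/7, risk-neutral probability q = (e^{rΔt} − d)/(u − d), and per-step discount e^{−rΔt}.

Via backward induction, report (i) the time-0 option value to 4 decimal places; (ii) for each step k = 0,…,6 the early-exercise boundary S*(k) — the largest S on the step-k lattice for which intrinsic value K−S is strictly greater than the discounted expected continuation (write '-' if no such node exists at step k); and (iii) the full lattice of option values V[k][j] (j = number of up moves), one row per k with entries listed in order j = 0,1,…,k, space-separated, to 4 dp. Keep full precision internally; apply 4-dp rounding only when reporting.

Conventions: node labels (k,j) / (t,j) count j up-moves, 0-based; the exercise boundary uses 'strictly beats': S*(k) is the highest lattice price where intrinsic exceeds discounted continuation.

price = 19.2517
boundary = - 127.1469 118.2009 127.1469 118.2009 127.1469 136.7700
tree:
19.2517
26.8531 12.4942
35.7991 18.6706 6.9684
44.1157 26.8531 11.3736 3.0057
51.8471 35.7991 17.9023 5.5121 0.7402
59.0346 44.1157 26.8531 9.8920 1.5562 0.0000
65.7163 51.8471 35.7991 17.2300 3.2718 0.0000 0.0000
71.9279 59.0346 44.1157 26.8531 6.8786 0.0000 0.0000 0.0000

Δt=0.14143, u=1.07568, d=0.92964, q=0.52159, disc=e^(-rΔt)=0.99422
k=7 terminal: V=max(K-S,0) → 71.9279 59.0346 44.1157 26.8531 6.8786 0.0000 0.0000 0.0000
k=6: j=0 S=88.2837 intr=65.7163 cont=64.8259 V=65.7163[EX]; j=1 S=102.1529 intr=51.8471 cont=50.9567 V=51.8471[EX]; j=2 S=118.2009 intr=35.7991 cont=34.9087 V=35.7991[EX]; j=3 S=136.7700 intr=17.2300 cont=16.3396 V=17.2300[EX]; j=4 S=158.2563 intr=0.0000 cont=3.2718 V=3.2718[hold]; j=5 S=183.1180 intr=0.0000 cont=0.0000 V=0.0000[hold]; j=6 S=211.8855 intr=0.0000 cont=0.0000 V=0.0000[hold]  S*(6)=136.7700
k=5: j=0 S=94.9654 intr=59.0346 cont=58.1442 V=59.0346[EX]; j=1 S=109.8843 intr=44.1157 cont=43.2253 V=44.1157[EX]; j=2 S=127.1469 intr=26.8531 cont=25.9627 V=26.8531[EX]; j=3 S=147.1214 intr=6.8786 cont=9.8920 V=9.8920[hold]; j=4 S=170.2339 intr=0.0000 cont=1.5562 V=1.5562[hold]; j=5 S=196.9773 intr=0.0000 cont=0.0000 V=0.0000[hold]  S*(5)=127.1469
k=4: j=0 S=102.1529 intr=51.8471 cont=50.9567 V=51.8471[EX]; j=1 S=118.2009 intr=35.7991 cont=34.9087 V=35.7991[EX]; j=2 S=136.7700 intr=17.2300 cont=17.9023 V=17.9023[hold]; j=3 S=158.2563 intr=0.0000 cont=5.5121 V=5.5121[hold]; j=4 S=183.1180 intr=0.0000 cont=0.7402 V=0.7402[hold]  S*(4)=118.2009
k=3: j=0 S=109.8843 intr=44.1157 cont=43.2253 V=44.1157[EX]; j=1 S=127.1469 intr=26.8531 cont=26.3113 V=26.8531[EX]; j=2 S=147.1214 intr=6.8786 cont=11.3736 V=11.3736[hold]; j=3 S=170.2339 intr=0.0000 cont=3.0057 V=3.0057[hold]  S*(3)=127.1469
k=2: j=0 S=118.2009 intr=35.7991 cont=34.9087 V=35.7991[EX]; j=1 S=136.7700 intr=17.2300 cont=18.6706 V=18.6706[hold]; j=2 S=158.2563 intr=0.0000 cont=6.9684 V=6.9684[hold]  S*(2)=118.2009
k=1: j=0 S=127.1469 intr=26.8531 cont=26.7098 V=26.8531[EX]; j=1 S=147.1214 intr=6.8786 cont=12.4942 V=12.4942[hold]  S*(1)=127.1469
k=0: j=0 S=136.7700 intr=17.2300 cont=19.2517 V=19.2517[hold]  S*(0)=-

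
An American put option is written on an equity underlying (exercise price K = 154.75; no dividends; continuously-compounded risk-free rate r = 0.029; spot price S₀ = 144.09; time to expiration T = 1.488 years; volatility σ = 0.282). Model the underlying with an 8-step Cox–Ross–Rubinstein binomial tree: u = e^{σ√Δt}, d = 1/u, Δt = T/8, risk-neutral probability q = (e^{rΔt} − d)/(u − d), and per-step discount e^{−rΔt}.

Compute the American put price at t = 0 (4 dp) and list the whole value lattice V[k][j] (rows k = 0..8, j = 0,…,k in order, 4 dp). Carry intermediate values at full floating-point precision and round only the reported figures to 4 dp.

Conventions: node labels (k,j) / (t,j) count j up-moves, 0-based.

Δt=0.18600  u=1.12933  d=0.88548  q=0.49181  discount=0.99462
step 8 (expiry): payoffs max(K−S,0) = 100.2894 85.2924 66.1655 41.7715 10.6600 0.0000 0.0000 0.0000 0.0000
k=7: (k=7,j=0): S=61.5037, K−S=93.2463, hold=92.4138 ⇒ V=93.2463 exercise | (k=7,j=1): S=78.4403, K−S=76.3097, hold=75.4773 ⇒ V=76.3097 exercise | (k=7,j=2): S=100.0408, K−S=54.7092, hold=53.8768 ⇒ V=54.7092 exercise | (k=7,j=3): S=127.5895, K−S=27.1605, hold=26.3280 ⇒ V=27.1605 exercise | (k=7,j=4): S=162.7244, K−S=0.0000, hold=5.3881 ⇒ V=5.3881 continue | (k=7,j=5): S=207.5347, K−S=0.0000, hold=0.0000 ⇒ V=0.0000 continue | (k=7,j=6): S=264.6846, K−S=0.0000, hold=0.0000 ⇒ V=0.0000 continue | (k=7,j=7): S=337.5721, K−S=0.0000, hold=0.0000 ⇒ V=0.0000 continue
k=6: (k=6,j=0): S=69.4576, K−S=85.2924, hold=84.4599 ⇒ V=85.2924 exercise | (k=6,j=1): S=88.5845, K−S=66.1655, hold=65.3330 ⇒ V=66.1655 exercise | (k=6,j=2): S=112.9785, K−S=41.7715, hold=40.9390 ⇒ V=41.7715 exercise | (k=6,j=3): S=144.0900, K−S=10.6600, hold=16.3641 ⇒ V=16.3641 continue | (k=6,j=4): S=183.7688, K−S=0.0000, hold=2.7234 ⇒ V=2.7234 continue | (k=6,j=5): S=234.3741, K−S=0.0000, hold=0.0000 ⇒ V=0.0000 continue | (k=6,j=6): S=298.9149, K−S=0.0000, hold=0.0000 ⇒ V=0.0000 continue
k=5: (k=5,j=0): S=78.4403, K−S=76.3097, hold=75.4773 ⇒ V=76.3097 exercise | (k=5,j=1): S=100.0408, K−S=54.7092, hold=53.8768 ⇒ V=54.7092 exercise | (k=5,j=2): S=127.5895, K−S=27.1605, hold=29.1183 ⇒ V=29.1183 continue | (k=5,j=3): S=162.7244, K−S=0.0000, hold=9.6035 ⇒ V=9.6035 continue | (k=5,j=4): S=207.5347, K−S=0.0000, hold=1.3766 ⇒ V=1.3766 continue | (k=5,j=5): S=264.6846, K−S=0.0000, hold=0.0000 ⇒ V=0.0000 continue
k=4: (k=4,j=0): S=88.5845, K−S=66.1655, hold=65.3330 ⇒ V=66.1655 exercise | (k=4,j=1): S=112.9785, K−S=41.7715, hold=41.8967 ⇒ V=41.8967 continue | (k=4,j=2): S=144.0900, K−S=10.6600, hold=19.4156 ⇒ V=19.4156 continue | (k=4,j=3): S=183.7688, K−S=0.0000, hold=5.5275 ⇒ V=5.5275 continue | (k=4,j=4): S=234.3741, K−S=0.0000, hold=0.6958 ⇒ V=0.6958 continue
k=3: (k=3,j=0): S=100.0408, K−S=54.7092, hold=53.9380 ⇒ V=54.7092 exercise | (k=3,j=1): S=127.5895, K−S=27.1605, hold=30.6743 ⇒ V=30.6743 continue | (k=3,j=2): S=162.7244, K−S=0.0000, hold=12.5176 ⇒ V=12.5176 continue | (k=3,j=3): S=207.5347, K−S=0.0000, hold=3.1342 ⇒ V=3.1342 continue
k=2: (k=2,j=0): S=112.9785, K−S=41.7715, hold=42.6578 ⇒ V=42.6578 continue | (k=2,j=1): S=144.0900, K−S=10.6600, hold=21.6276 ⇒ V=21.6276 continue | (k=2,j=2): S=183.7688, K−S=0.0000, hold=7.8602 ⇒ V=7.8602 continue
k=1: (k=1,j=0): S=127.5895, K−S=27.1605, hold=32.1410 ⇒ V=32.1410 continue | (k=1,j=1): S=162.7244, K−S=0.0000, hold=14.7767 ⇒ V=14.7767 continue
k=0: (k=0,j=0): S=144.0900, K−S=10.6600, hold=23.4741 ⇒ V=23.4741 continue

price = 23.4741
tree:
23.4741
32.1410 14.7767
42.6578 21.6276 7.8602
54.7092 30.6743 12.5176 3.1342
66.1655 41.8967 19.4156 5.5275 0.6958
76.3097 54.7092 29.1183 9.6035 1.3766 0.0000
85.2924 66.1655 41.7715 16.3641 2.7234 0.0000 0.0000
93.2463 76.3097 54.7092 27.1605 5.3881 0.0000 0.0000 0.0000
100.2894 85.2924 66.1655 41.7715 10.6600 0.0000 0.0000 0.0000 0.0000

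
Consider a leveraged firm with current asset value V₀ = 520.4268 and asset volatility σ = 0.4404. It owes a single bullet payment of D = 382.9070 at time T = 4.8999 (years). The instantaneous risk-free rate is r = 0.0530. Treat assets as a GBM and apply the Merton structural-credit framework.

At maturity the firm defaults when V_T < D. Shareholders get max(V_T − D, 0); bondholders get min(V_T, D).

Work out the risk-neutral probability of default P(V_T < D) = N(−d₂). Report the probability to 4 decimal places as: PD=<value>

Apply the equity-as-call identities (strike 382.9070, horizon 4.8999 years):
d₁ = [ln(V₀/D) + (r + σ²/2)T] / (σ√T)
   = [ln(520.4268/382.9070) + (0.0530 + 0.5·0.4404²)·4.8999] / (0.4404·√4.8999)
   = [0.306857 + 0.734868] / 0.974857 = 1.068593
d₂ = d₁ − σ√T = 1.068593 − 0.974857 = 0.093736
risk-neutral PD = N(−d₂) = N(-0.093736) = 0.462660

PD=0.4627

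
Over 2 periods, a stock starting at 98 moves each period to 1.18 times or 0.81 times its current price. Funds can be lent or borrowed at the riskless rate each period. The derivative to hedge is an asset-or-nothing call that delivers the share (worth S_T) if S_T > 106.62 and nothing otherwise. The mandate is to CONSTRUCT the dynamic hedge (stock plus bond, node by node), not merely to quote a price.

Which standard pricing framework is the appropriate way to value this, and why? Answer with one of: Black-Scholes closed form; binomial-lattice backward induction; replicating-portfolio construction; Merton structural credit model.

Key observation: the task asks for the hedge itself — share and bond holdings at every node of the 2-period tree on spot 98 with factors 1.18/0.81 — which is exactly what the replicating-portfolio construction produces.

framework: replicating-portfolio construction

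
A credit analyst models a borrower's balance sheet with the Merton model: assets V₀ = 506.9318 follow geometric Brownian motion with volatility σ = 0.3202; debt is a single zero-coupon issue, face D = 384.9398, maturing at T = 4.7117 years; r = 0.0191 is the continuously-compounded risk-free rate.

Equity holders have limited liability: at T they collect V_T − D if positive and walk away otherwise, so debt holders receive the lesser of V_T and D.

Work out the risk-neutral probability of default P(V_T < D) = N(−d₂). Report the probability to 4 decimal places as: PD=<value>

Equity is a call on the firm's assets struck at D = 384.9398:
d₁ = [ln(V₀/D) + (r + σ²/2)T] / (σ√T)
   = [ln(506.9318/384.9398) + (0.0191 + 0.5·0.3202²)·4.7117] / (0.3202·√4.7117)
   = [0.275290 + 0.331534] / 0.695041 = 0.873077
d₂ = d₁ − σ√T = 0.873077 − 0.695041 = 0.178036
risk-neutral PD = N(−d₂) = N(-0.178036) = 0.429347

PD=0.4293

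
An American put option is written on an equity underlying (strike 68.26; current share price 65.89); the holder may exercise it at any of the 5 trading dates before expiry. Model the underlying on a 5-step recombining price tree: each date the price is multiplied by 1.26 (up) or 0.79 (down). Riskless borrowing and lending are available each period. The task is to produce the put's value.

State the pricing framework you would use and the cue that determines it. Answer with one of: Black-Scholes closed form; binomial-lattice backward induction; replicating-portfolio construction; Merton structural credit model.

Key observation: the exercise right at every one of the 5 steps is what matters: each node needs max(68.26 − S, continuation), which only the stepwise tree valuation starting from spot 65.89 delivers.

framework: binomial-lattice backward induction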